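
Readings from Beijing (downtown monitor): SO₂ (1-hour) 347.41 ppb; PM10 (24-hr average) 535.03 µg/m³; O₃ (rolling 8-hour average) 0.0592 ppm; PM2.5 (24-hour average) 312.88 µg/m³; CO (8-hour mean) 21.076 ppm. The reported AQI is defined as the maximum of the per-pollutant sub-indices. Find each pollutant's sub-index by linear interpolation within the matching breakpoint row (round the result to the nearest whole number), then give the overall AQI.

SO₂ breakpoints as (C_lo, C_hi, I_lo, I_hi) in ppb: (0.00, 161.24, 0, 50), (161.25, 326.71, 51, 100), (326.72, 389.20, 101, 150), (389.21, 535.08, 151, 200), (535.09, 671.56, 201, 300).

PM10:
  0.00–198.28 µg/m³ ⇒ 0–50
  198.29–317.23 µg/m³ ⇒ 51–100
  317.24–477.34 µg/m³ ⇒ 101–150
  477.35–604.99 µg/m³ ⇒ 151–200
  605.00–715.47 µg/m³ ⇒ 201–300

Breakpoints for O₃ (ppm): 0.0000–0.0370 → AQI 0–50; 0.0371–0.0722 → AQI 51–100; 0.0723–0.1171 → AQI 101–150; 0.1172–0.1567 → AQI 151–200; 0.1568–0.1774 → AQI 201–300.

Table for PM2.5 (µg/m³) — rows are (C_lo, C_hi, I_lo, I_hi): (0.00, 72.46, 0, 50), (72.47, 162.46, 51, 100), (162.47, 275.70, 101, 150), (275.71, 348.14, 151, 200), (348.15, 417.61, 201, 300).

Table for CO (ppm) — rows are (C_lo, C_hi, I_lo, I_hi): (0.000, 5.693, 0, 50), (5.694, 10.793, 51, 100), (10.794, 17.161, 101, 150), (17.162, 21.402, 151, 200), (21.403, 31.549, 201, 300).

SO₂: row 326.72–389.20 (AQI 101–150). (150−101)·(347.41−326.72)/(389.20−326.72) + 101 = 49·20.69/62.48 + 101 ≈ 117.23 → 117.
PM10: row 477.35–604.99 (AQI 151–200). (200−151)·(535.03−477.35)/(604.99−477.35) + 151 = 49·57.68/127.64 + 151 ≈ 173.14 → 173.
O₃: 0.0592 lies in 0.0371–0.0722, so I_lo=51, I_hi=100, C_lo=0.0371, C_hi=0.0722.
(100−51)/(0.0722−0.0371) × (0.0592−0.0371) + 51 = 49/0.0351 × 0.0221 + 51 ≈ 81.85 → 82.
PM2.5 312.88: bracket 275.71–348.14 → index 151–200; slope 49/72.43, offset 37.17.
AQI = 151 + 49/72.43·37.17 ≈ 176.15 ⇒ 176.
CO: 21.076 lies in 17.162–21.402, so I_lo=151, I_hi=200, C_lo=17.162, C_hi=21.402.
(200−151)/(21.402−17.162) × (21.076−17.162) + 151 = 49/4.240 × 3.914 + 151 ≈ 196.23 → 196.
Sub-indices: SO₂→117, PM10→173, O₃→82, PM2.5→176, CO→196. Overall AQI = max = 196; dominant pollutant is CO.

196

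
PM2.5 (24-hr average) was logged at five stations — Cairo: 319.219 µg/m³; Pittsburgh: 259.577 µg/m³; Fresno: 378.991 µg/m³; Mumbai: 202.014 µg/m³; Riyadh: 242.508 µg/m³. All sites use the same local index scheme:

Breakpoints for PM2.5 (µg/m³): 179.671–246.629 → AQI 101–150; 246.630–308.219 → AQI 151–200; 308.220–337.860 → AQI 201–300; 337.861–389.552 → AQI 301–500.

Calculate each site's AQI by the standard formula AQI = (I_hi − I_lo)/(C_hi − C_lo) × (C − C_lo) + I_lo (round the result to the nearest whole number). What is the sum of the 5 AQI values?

1122

Cairo: 319.219 lies in 308.220–337.860, so I_lo=201, I_hi=300, C_lo=308.220, C_hi=337.860.
(300−201)/(337.860−308.220) × (319.219−308.220) + 201 = 99/29.640 × 10.999 + 201 ≈ 237.74 → 238.
Pittsburgh: row 246.630–308.219 (AQI 151–200). (200−151)·(259.577−246.630)/(308.219−246.630) + 151 = 49·12.947/61.589 + 151 ≈ 161.30 → 161.
Fresno: 378.991 ∈ [337.861, 389.552] ↔ index [301, 500].
301 + (378.991−337.861)·(500−301)/(389.552−337.861) = 301 + 41.130·199/51.691 ≈ 459.34, so AQI = 459.
Mumbai: 202.014 lies in 179.671–246.629, so I_lo=101, I_hi=150, C_lo=179.671, C_hi=246.629.
(150−101)/(246.629−179.671) × (202.014−179.671) + 101 = 49/66.958 × 22.343 + 101 ≈ 117.35 → 117.
Riyadh: row 179.671–246.629 (AQI 101–150). (150−101)·(242.508−179.671)/(246.629−179.671) + 101 = 49·62.837/66.958 + 101 ≈ 146.98 → 147.
AQIs: Cairo=238, Pittsburgh=161, Fresno=459, Mumbai=117, Riyadh=147. Sum = 238 + 161 + 459 + 117 + 147 = 1122.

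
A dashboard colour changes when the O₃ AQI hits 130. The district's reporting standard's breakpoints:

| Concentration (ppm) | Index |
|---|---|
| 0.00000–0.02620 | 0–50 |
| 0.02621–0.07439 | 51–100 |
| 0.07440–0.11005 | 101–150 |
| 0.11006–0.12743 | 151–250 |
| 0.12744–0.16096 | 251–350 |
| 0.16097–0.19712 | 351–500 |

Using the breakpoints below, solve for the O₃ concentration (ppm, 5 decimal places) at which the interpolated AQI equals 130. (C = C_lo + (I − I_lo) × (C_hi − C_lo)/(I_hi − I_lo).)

0.09550

AQI 130 lies in the 101–150 band, which corresponds to 0.07440–0.11005 ppm.
C = 0.07440 + (130−101)×(0.11005−0.07440)/(150−101) = 0.07440 + 29×0.03565/49 ≈ 0.0954990 ppm → 0.09550 ppm to 5 dp.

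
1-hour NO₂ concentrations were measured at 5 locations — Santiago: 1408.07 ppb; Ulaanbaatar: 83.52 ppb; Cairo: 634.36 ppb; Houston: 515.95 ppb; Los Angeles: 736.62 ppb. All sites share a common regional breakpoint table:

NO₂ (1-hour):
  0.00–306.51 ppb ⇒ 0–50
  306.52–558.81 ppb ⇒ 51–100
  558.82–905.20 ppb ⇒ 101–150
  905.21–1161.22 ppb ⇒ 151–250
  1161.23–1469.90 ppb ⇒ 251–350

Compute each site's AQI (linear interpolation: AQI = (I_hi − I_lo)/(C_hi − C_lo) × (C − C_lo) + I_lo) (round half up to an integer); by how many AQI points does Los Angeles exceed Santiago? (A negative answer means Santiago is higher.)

-204

Santiago: 1408.07 ∈ [1161.23, 1469.90] ↔ index [251, 350].
251 + (1408.07−1161.23)·(350−251)/(1469.90−1161.23) = 251 + 246.84·99/308.67 ≈ 330.17, so AQI = 330.
Ulaanbaatar 83.52: bracket 0.00–306.51 → index 0–50; slope 50/306.51, offset 83.52.
AQI = 0 + 50/306.51·83.52 ≈ 13.62 ⇒ 14.
Cairo: row 558.82–905.20 (AQI 101–150). (150−101)·(634.36−558.82)/(905.20−558.82) + 101 = 49·75.54/346.38 + 101 ≈ 111.69 → 112.
Houston 515.95: bracket 306.52–558.81 → index 51–100; slope 49/252.29, offset 209.43.
AQI = 51 + 49/252.29·209.43 ≈ 91.68 ⇒ 92.
Los Angeles: 736.62 lies in 558.82–905.20, so I_lo=101, I_hi=150, C_lo=558.82, C_hi=905.20.
(150−101)/(905.20−558.82) × (736.62−558.82) + 101 = 49/346.38 × 177.80 + 101 ≈ 126.15 → 126.
AQIs: Santiago=330, Ulaanbaatar=14, Cairo=112, Houston=92, Los Angeles=126. Los Angeles (126) − Santiago (330) = -204.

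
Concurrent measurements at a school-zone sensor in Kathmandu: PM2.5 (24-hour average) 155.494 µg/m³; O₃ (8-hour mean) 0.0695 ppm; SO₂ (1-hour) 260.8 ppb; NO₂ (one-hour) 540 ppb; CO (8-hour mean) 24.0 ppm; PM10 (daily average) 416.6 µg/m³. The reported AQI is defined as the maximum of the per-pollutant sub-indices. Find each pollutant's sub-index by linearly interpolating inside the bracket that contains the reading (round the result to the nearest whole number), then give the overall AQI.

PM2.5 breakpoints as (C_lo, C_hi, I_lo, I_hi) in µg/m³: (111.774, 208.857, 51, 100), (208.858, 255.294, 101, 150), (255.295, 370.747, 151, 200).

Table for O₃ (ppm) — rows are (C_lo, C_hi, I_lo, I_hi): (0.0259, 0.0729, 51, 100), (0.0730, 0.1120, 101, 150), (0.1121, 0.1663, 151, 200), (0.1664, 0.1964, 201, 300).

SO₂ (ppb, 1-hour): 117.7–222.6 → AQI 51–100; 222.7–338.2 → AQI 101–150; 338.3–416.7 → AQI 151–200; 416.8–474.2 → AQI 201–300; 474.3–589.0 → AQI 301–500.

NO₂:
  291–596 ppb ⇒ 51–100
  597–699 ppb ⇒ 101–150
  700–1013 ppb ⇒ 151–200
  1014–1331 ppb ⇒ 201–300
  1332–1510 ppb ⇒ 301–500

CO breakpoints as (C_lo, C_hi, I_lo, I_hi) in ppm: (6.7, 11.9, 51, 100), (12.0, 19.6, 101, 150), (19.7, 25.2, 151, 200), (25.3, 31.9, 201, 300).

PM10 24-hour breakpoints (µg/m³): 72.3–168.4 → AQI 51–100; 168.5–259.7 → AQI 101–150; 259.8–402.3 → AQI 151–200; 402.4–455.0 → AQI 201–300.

PM2.5 155.494: bracket 111.774–208.857 → index 51–100; slope 49/97.083, offset 43.720.
AQI = 51 + 49/97.083·43.720 ≈ 73.07 ⇒ 73.
O₃: 0.0695 ∈ [0.0259, 0.0729] ↔ index [51, 100].
51 + (0.0695−0.0259)·(100−51)/(0.0729−0.0259) = 51 + 0.0436·49/0.0470 ≈ 96.46, so AQI = 96.
SO₂: 260.8 lies in 222.7–338.2, so I_lo=101, I_hi=150, C_lo=222.7, C_hi=338.2.
(150−101)/(338.2−222.7) × (260.8−222.7) + 101 = 49/115.5 × 38.1 + 101 ≈ 117.16 → 117.
NO₂: 540 ∈ [291, 596] ↔ index [51, 100].
51 + (540−291)·(100−51)/(596−291) = 51 + 249·49/305 ≈ 91.00, so AQI = 91.
CO: 24.0 lies in 19.7–25.2, so I_lo=151, I_hi=200, C_lo=19.7, C_hi=25.2.
(200−151)/(25.2−19.7) × (24.0−19.7) + 151 = 49/5.5 × 4.3 + 151 ≈ 189.31 → 189.
PM10: row 402.4–455.0 (AQI 201–300). (300−201)·(416.6−402.4)/(455.0−402.4) + 201 = 99·14.2/52.6 + 201 ≈ 227.73 → 228.
Sub-indices: PM2.5→73, O₃→96, SO₂→117, NO₂→91, CO→189, PM10→228. Overall AQI = max = 228; dominant pollutant is PM10.
AQI 228: Very Unhealthy.

228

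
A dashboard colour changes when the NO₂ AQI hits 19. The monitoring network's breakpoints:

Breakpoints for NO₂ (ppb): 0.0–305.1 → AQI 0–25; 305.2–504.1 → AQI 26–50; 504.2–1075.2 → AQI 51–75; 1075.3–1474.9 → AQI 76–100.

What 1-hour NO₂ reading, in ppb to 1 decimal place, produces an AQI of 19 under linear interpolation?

AQI 19 lies in the 0–25 band, which corresponds to 0.0–305.1 ppb.
C = 0.0 + (19−0)×(305.1−0.0)/(25−0) = 0.0 + 19×305.1/25 ≈ 231.876 ppb → 231.9 ppb to 1 dp.

231.9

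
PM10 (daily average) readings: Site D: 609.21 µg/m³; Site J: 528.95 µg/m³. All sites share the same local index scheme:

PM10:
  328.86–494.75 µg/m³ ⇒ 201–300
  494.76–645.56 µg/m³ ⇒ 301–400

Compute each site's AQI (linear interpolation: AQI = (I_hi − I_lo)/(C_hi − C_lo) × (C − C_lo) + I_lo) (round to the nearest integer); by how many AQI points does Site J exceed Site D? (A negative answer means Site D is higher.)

Site D: row 494.76–645.56 (AQI 301–400). (400−301)·(609.21−494.76)/(645.56−494.76) + 301 = 99·114.45/150.80 + 301 ≈ 376.14 → 376.
Site J: 528.95 ∈ [494.76, 645.56] ↔ index [301, 400].
301 + (528.95−494.76)·(400−301)/(645.56−494.76) = 301 + 34.19·99/150.80 ≈ 323.45, so AQI = 323.
AQIs: Site D=376, Site J=323. Site J (323) − Site D (376) = -53.

-53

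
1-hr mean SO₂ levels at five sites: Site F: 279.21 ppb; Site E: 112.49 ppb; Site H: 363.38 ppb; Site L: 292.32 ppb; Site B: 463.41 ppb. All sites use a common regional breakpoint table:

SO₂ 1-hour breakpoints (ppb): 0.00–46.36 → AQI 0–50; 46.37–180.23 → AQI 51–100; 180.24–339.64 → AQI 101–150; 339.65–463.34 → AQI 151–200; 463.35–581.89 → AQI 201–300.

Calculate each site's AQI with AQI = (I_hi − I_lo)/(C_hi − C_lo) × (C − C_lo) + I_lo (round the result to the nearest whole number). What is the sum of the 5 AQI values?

Site F: row 180.24–339.64 (AQI 101–150). (150−101)·(279.21−180.24)/(339.64−180.24) + 101 = 49·98.97/159.40 + 101 ≈ 131.42 → 131.
Site E 112.49: bracket 46.37–180.23 → index 51–100; slope 49/133.86, offset 66.12.
AQI = 51 + 49/133.86·66.12 ≈ 75.20 ⇒ 75.
Site H: 363.38 lies in 339.65–463.34, so I_lo=151, I_hi=200, C_lo=339.65, C_hi=463.34.
(200−151)/(463.34−339.65) × (363.38−339.65) + 151 = 49/123.69 × 23.73 + 151 ≈ 160.40 → 160.
Site L: row 180.24–339.64 (AQI 101–150). (150−101)·(292.32−180.24)/(339.64−180.24) + 101 = 49·112.08/159.40 + 101 ≈ 135.45 → 135.
Site B: 463.41 ∈ [463.35, 581.89] ↔ index [201, 300].
201 + (463.41−463.35)·(300−201)/(581.89−463.35) = 201 + 0.06·99/118.54 ≈ 201.05, so AQI = 201.
AQIs: Site F=131, Site E=75, Site H=160, Site L=135, Site B=201. Sum = 131 + 75 + 160 + 135 + 201 = 702.

702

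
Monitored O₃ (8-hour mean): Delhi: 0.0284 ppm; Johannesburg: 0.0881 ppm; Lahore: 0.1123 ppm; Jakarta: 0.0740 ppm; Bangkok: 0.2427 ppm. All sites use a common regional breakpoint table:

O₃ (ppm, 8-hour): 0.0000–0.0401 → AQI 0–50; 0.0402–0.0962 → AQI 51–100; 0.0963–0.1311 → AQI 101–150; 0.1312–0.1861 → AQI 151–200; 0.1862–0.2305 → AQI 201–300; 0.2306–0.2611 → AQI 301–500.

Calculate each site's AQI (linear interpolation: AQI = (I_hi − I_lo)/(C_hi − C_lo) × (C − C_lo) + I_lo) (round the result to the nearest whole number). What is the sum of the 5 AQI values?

Delhi: row 0.0000–0.0401 (AQI 0–50). (50−0)·(0.0284−0.0000)/(0.0401−0.0000) + 0 = 50·0.0284/0.0401 + 0 ≈ 35.41 → 35.
Johannesburg 0.0881: bracket 0.0402–0.0962 → index 51–100; slope 49/0.0560, offset 0.0479.
AQI = 51 + 49/0.0560·0.0479 ≈ 92.91 ⇒ 93.
Lahore: row 0.0963–0.1311 (AQI 101–150). (150−101)·(0.1123−0.0963)/(0.1311−0.0963) + 101 = 49·0.0160/0.0348 + 101 ≈ 123.53 → 124.
Jakarta: 0.0740 ∈ [0.0402, 0.0962] ↔ index [51, 100].
51 + (0.0740−0.0402)·(100−51)/(0.0962−0.0402) = 51 + 0.0338·49/0.0560 ≈ 80.58, so AQI = 81.
Bangkok 0.2427: bracket 0.2306–0.2611 → index 301–500; slope 199/0.0305, offset 0.0121.
AQI = 301 + 199/0.0305·0.0121 ≈ 379.95 ⇒ 380.
AQIs: Delhi=35, Johannesburg=93, Lahore=124, Jakarta=81, Bangkok=380. Sum = 35 + 93 + 124 + 81 + 380 = 713.

713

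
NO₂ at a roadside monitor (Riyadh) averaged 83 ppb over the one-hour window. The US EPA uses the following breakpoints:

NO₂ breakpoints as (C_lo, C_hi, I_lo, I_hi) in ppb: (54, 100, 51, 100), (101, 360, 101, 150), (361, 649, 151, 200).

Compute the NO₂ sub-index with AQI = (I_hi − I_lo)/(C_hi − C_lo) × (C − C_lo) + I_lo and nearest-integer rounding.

NO₂ 83: bracket 54–100 → index 51–100; slope 49/46, offset 29.
AQI = 51 + 49/46·29 ≈ 81.89 ⇒ 82.

82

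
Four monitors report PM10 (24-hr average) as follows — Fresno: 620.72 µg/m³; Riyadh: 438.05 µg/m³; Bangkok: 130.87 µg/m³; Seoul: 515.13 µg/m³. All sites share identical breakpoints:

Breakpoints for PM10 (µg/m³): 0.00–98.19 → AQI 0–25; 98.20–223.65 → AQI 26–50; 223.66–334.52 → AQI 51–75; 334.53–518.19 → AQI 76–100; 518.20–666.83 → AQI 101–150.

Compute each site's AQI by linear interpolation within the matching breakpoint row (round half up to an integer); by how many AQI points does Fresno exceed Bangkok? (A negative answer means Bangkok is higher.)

103

Fresno: 620.72 ∈ [518.20, 666.83] ↔ index [101, 150].
101 + (620.72−518.20)·(150−101)/(666.83−518.20) = 101 + 102.52·49/148.63 ≈ 134.80, so AQI = 135.
Riyadh: row 334.53–518.19 (AQI 76–100). (100−76)·(438.05−334.53)/(518.19−334.53) + 76 = 24·103.52/183.66 + 76 ≈ 89.53 → 90.
Bangkok: 130.87 lies in 98.20–223.65, so I_lo=26, I_hi=50, C_lo=98.20, C_hi=223.65.
(50−26)/(223.65−98.20) × (130.87−98.20) + 26 = 24/125.45 × 32.67 + 26 ≈ 32.25 → 32.
Seoul: 515.13 ∈ [334.53, 518.19] ↔ index [76, 100].
76 + (515.13−334.53)·(100−76)/(518.19−334.53) = 76 + 180.60·24/183.66 ≈ 99.60, so AQI = 100.
AQIs: Fresno=135, Riyadh=90, Bangkok=32, Seoul=100. Fresno (135) − Bangkok (32) = 103.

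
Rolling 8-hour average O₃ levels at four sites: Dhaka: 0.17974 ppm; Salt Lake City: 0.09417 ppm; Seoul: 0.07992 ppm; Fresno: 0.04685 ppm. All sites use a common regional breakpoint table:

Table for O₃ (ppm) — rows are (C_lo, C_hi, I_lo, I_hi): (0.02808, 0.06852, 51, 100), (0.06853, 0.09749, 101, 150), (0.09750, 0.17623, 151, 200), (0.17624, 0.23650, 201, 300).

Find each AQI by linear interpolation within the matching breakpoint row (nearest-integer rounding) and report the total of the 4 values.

545

Dhaka: 0.17974 lies in 0.17624–0.23650, so I_lo=201, I_hi=300, C_lo=0.17624, C_hi=0.23650.
(300−201)/(0.23650−0.17624) × (0.17974−0.17624) + 201 = 99/0.06026 × 0.00350 + 201 ≈ 206.75 → 207.
Salt Lake City 0.09417: bracket 0.06853–0.09749 → index 101–150; slope 49/0.02896, offset 0.02564.
AQI = 101 + 49/0.02896·0.02564 ≈ 144.38 ⇒ 144.
Seoul: row 0.06853–0.09749 (AQI 101–150). (150−101)·(0.07992−0.06853)/(0.09749−0.06853) + 101 = 49·0.01139/0.02896 + 101 ≈ 120.27 → 120.
Fresno: row 0.02808–0.06852 (AQI 51–100). (100−51)·(0.04685−0.02808)/(0.06852−0.02808) + 51 = 49·0.01877/0.04044 + 51 ≈ 73.74 → 74.
AQIs: Dhaka=207, Salt Lake City=144, Seoul=120, Fresno=74. Sum = 207 + 144 + 120 + 74 = 545.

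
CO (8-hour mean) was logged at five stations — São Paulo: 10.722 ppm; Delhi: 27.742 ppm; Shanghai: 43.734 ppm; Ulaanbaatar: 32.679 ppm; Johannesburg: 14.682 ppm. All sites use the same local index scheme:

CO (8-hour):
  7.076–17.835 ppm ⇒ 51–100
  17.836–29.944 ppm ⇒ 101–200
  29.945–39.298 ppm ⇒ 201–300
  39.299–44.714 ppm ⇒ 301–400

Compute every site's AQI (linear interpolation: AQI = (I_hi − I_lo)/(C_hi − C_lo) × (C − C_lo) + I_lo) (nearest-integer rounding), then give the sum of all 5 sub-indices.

São Paulo: row 7.076–17.835 (AQI 51–100). (100−51)·(10.722−7.076)/(17.835−7.076) + 51 = 49·3.646/10.759 + 51 ≈ 67.61 → 68.
Delhi 27.742: bracket 17.836–29.944 → index 101–200; slope 99/12.108, offset 9.906.
AQI = 101 + 99/12.108·9.906 ≈ 182.00 ⇒ 182.
Shanghai: 43.734 lies in 39.299–44.714, so I_lo=301, I_hi=400, C_lo=39.299, C_hi=44.714.
(400−301)/(44.714−39.299) × (43.734−39.299) + 301 = 99/5.415 × 4.435 + 301 ≈ 382.08 → 382.
Ulaanbaatar: 32.679 lies in 29.945–39.298, so I_lo=201, I_hi=300, C_lo=29.945, C_hi=39.298.
(300−201)/(39.298−29.945) × (32.679−29.945) + 201 = 99/9.353 × 2.734 + 201 ≈ 229.94 → 230.
Johannesburg: 14.682 ∈ [7.076, 17.835] ↔ index [51, 100].
51 + (14.682−7.076)·(100−51)/(17.835−7.076) = 51 + 7.606·49/10.759 ≈ 85.64, so AQI = 86.
AQIs: São Paulo=68, Delhi=182, Shanghai=382, Ulaanbaatar=230, Johannesburg=86. Sum = 68 + 182 + 382 + 230 + 86 = 948.

948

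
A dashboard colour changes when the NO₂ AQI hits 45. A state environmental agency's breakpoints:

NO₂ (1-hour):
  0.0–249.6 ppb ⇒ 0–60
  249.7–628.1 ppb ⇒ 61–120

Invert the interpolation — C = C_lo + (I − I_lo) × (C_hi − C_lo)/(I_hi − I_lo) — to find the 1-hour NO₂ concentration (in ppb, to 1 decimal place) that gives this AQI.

187.2

AQI 45 lies in the 0–60 band, which corresponds to 0.0–249.6 ppb.
C = 0.0 + (45−0)×(249.6−0.0)/(60−0) = 0.0 + 45×249.6/60 ≈ 187.200 ppb → 187.2 ppb to 1 dp.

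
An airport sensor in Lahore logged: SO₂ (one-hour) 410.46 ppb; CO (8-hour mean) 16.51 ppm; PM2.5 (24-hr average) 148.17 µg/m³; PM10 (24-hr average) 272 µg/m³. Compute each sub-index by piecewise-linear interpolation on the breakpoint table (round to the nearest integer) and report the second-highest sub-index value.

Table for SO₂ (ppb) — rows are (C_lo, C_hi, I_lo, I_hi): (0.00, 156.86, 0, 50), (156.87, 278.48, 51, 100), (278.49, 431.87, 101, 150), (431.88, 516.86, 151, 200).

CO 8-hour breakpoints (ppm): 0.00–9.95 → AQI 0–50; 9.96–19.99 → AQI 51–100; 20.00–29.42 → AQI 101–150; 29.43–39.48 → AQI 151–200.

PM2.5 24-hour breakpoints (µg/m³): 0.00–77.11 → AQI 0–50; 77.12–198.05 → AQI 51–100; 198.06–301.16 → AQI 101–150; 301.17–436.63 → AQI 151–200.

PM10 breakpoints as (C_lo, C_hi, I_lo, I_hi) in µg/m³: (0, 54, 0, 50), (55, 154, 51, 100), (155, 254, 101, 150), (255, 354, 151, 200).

SO₂: 410.46 ∈ [278.49, 431.87] ↔ index [101, 150].
101 + (410.46−278.49)·(150−101)/(431.87−278.49) = 101 + 131.97·49/153.38 ≈ 143.16, so AQI = 143.
CO: row 9.96–19.99 (AQI 51–100). (100−51)·(16.51−9.96)/(19.99−9.96) + 51 = 49·6.55/10.03 + 51 ≈ 83.00 → 83.
PM2.5: 148.17 ∈ [77.12, 198.05] ↔ index [51, 100].
51 + (148.17−77.12)·(100−51)/(198.05−77.12) = 51 + 71.05·49/120.93 ≈ 79.79, so AQI = 80.
PM10: row 255–354 (AQI 151–200). (200−151)·(272−255)/(354−255) + 151 = 49·17/99 + 151 ≈ 159.41 → 159.
Sub-indices: SO₂→143, CO→83, PM2.5→80, PM10→159. Ranked high→low: 159, 143, 83, 80. Second-highest sub-index = 143.

143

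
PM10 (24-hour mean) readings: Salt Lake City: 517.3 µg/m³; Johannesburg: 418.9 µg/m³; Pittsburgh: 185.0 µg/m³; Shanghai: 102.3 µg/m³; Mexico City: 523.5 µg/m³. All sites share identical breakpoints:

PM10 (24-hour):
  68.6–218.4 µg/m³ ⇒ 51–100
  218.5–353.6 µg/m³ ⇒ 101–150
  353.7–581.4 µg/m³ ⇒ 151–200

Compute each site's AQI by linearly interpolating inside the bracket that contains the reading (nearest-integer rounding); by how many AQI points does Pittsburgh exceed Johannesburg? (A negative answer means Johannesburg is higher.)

Salt Lake City: 517.3 ∈ [353.7, 581.4] ↔ index [151, 200].
151 + (517.3−353.7)·(200−151)/(581.4−353.7) = 151 + 163.6·49/227.7 ≈ 186.21, so AQI = 186.
Johannesburg: row 353.7–581.4 (AQI 151–200). (200−151)·(418.9−353.7)/(581.4−353.7) + 151 = 49·65.2/227.7 + 151 ≈ 165.03 → 165.
Pittsburgh: 185.0 lies in 68.6–218.4, so I_lo=51, I_hi=100, C_lo=68.6, C_hi=218.4.
(100−51)/(218.4−68.6) × (185.0−68.6) + 51 = 49/149.8 × 116.4 + 51 ≈ 89.07 → 89.
Shanghai: 102.3 lies in 68.6–218.4, so I_lo=51, I_hi=100, C_lo=68.6, C_hi=218.4.
(100−51)/(218.4−68.6) × (102.3−68.6) + 51 = 49/149.8 × 33.7 + 51 ≈ 62.02 → 62.
Mexico City 523.5: bracket 353.7–581.4 → index 151–200; slope 49/227.7, offset 169.8.
AQI = 151 + 49/227.7·169.8 ≈ 187.54 ⇒ 188.
AQIs: Salt Lake City=186, Johannesburg=165, Pittsburgh=89, Shanghai=62, Mexico City=188. Pittsburgh (89) − Johannesburg (165) = -76.

-76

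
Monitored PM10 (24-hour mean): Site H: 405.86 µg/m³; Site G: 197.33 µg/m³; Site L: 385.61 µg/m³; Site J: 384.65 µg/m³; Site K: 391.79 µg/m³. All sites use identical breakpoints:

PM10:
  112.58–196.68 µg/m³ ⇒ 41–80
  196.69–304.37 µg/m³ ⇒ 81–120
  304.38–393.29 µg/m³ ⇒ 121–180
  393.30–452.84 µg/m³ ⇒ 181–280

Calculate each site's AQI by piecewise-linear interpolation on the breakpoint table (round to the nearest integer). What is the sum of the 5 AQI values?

Site H: 405.86 lies in 393.30–452.84, so I_lo=181, I_hi=280, C_lo=393.30, C_hi=452.84.
(280−181)/(452.84−393.30) × (405.86−393.30) + 181 = 99/59.54 × 12.56 + 181 ≈ 201.88 → 202.
Site G: 197.33 lies in 196.69–304.37, so I_lo=81, I_hi=120, C_lo=196.69, C_hi=304.37.
(120−81)/(304.37−196.69) × (197.33−196.69) + 81 = 39/107.68 × 0.64 + 81 ≈ 81.23 → 81.
Site L: 385.61 lies in 304.38–393.29, so I_lo=121, I_hi=180, C_lo=304.38, C_hi=393.29.
(180−121)/(393.29−304.38) × (385.61−304.38) + 121 = 59/88.91 × 81.23 + 121 ≈ 174.90 → 175.
Site J: row 304.38–393.29 (AQI 121–180). (180−121)·(384.65−304.38)/(393.29−304.38) + 121 = 59·80.27/88.91 + 121 ≈ 174.27 → 174.
Site K: 391.79 ∈ [304.38, 393.29] ↔ index [121, 180].
121 + (391.79−304.38)·(180−121)/(393.29−304.38) = 121 + 87.41·59/88.91 ≈ 179.00, so AQI = 179.
AQIs: Site H=202, Site G=81, Site L=175, Site J=174, Site K=179. Sum = 202 + 81 + 175 + 174 + 179 = 811.

811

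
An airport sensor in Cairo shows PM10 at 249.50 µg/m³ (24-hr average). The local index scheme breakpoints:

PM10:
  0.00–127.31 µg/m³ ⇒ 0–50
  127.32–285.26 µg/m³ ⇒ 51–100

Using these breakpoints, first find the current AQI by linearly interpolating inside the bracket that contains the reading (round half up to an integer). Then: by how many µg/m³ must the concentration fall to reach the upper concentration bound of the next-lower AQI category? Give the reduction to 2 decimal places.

122.19

PM10: 249.50 ∈ [127.32, 285.26] ↔ index [51, 100].
51 + (249.50−127.32)·(100−51)/(285.26−127.32) = 51 + 122.18·49/157.94 ≈ 88.91, so AQI = 89.
Current AQI 89 is in the Moderate range (51–100). The next-lower category tops out at AQI 50, whose upper concentration bound is 127.31 µg/m³.
Reduction needed = 249.50 − 127.31 = 122.19 µg/m³.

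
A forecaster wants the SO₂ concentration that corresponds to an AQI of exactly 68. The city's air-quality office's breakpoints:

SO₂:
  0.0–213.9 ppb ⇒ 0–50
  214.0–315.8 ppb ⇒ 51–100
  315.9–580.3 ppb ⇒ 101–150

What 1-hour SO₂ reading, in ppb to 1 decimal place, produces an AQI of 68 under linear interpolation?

249.3

AQI 68 lies in the 51–100 band, which corresponds to 214.0–315.8 ppb.
C = 214.0 + (68−51)×(315.8−214.0)/(100−51) = 214.0 + 17×101.8/49 ≈ 249.318 ppb → 249.3 ppb to 1 dp.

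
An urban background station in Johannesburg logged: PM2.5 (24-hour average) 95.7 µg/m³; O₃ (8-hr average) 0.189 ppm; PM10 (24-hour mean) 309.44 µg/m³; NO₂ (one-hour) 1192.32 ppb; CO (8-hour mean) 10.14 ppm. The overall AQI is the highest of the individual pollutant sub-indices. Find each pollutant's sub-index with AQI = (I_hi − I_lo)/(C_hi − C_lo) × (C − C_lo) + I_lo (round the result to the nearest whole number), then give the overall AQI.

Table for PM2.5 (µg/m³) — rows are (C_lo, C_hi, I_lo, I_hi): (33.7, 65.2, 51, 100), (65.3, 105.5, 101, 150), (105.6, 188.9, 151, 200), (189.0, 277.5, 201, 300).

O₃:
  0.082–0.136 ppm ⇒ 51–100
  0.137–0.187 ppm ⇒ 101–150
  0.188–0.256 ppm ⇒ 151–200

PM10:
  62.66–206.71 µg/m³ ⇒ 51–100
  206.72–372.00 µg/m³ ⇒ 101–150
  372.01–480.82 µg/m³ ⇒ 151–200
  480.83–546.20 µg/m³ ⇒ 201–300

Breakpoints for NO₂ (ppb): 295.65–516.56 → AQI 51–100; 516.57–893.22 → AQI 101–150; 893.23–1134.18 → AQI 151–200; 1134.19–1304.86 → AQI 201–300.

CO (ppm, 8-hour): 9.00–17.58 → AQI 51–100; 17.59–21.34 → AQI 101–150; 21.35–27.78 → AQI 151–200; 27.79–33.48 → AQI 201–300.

PM2.5 95.7: bracket 65.3–105.5 → index 101–150; slope 49/40.2, offset 30.4.
AQI = 101 + 49/40.2·30.4 ≈ 138.05 ⇒ 138.
O₃ 0.189: bracket 0.188–0.256 → index 151–200; slope 49/0.068, offset 0.001.
AQI = 151 + 49/0.068·0.001 ≈ 151.72 ⇒ 152.
PM10: row 206.72–372.00 (AQI 101–150). (150−101)·(309.44−206.72)/(372.00−206.72) + 101 = 49·102.72/165.28 + 101 ≈ 131.45 → 131.
NO₂: 1192.32 ∈ [1134.19, 1304.86] ↔ index [201, 300].
201 + (1192.32−1134.19)·(300−201)/(1304.86−1134.19) = 201 + 58.13·99/170.67 ≈ 234.72, so AQI = 235.
CO 10.14: bracket 9.00–17.58 → index 51–100; slope 49/8.58, offset 1.14.
AQI = 51 + 49/8.58·1.14 ≈ 57.51 ⇒ 58.
Sub-indices: PM2.5→138, O₃→152, PM10→131, NO₂→235, CO→58. Overall AQI = max = 235; dominant pollutant is NO₂.
AQI 235: Very Unhealthy.

235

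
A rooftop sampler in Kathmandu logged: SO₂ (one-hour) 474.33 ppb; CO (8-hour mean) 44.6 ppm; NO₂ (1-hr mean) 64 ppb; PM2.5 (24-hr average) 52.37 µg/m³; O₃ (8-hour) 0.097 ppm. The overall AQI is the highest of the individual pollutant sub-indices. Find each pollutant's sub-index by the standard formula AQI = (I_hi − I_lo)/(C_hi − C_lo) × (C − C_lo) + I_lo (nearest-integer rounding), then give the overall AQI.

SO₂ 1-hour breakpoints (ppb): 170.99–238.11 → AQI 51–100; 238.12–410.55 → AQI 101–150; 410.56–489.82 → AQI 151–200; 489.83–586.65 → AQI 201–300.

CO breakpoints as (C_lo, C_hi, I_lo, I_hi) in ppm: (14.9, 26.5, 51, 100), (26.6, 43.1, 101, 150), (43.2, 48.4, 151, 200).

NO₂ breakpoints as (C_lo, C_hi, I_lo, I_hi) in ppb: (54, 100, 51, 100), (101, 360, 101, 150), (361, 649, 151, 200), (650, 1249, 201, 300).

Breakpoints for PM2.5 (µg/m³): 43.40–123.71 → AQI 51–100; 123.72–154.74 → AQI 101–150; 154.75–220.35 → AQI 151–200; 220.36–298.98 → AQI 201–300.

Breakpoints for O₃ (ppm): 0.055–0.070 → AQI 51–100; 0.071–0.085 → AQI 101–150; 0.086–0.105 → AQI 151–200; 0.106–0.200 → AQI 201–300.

SO₂: row 410.56–489.82 (AQI 151–200). (200−151)·(474.33−410.56)/(489.82−410.56) + 151 = 49·63.77/79.26 + 151 ≈ 190.42 → 190.
CO: 44.6 ∈ [43.2, 48.4] ↔ index [151, 200].
151 + (44.6−43.2)·(200−151)/(48.4−43.2) = 151 + 1.4·49/5.2 ≈ 164.19, so AQI = 164.
NO₂: row 54–100 (AQI 51–100). (100−51)·(64−54)/(100−54) + 51 = 49·10/46 + 51 ≈ 61.65 → 62.
PM2.5 52.37: bracket 43.40–123.71 → index 51–100; slope 49/80.31, offset 8.97.
AQI = 51 + 49/80.31·8.97 ≈ 56.47 ⇒ 56.
O₃: row 0.086–0.105 (AQI 151–200). (200−151)·(0.097−0.086)/(0.105−0.086) + 151 = 49·0.011/0.019 + 151 ≈ 179.37 → 179.
Sub-indices: SO₂→190, CO→164, NO₂→62, PM2.5→56, O₃→179. Overall AQI = max = 190; dominant pollutant is SO₂.

190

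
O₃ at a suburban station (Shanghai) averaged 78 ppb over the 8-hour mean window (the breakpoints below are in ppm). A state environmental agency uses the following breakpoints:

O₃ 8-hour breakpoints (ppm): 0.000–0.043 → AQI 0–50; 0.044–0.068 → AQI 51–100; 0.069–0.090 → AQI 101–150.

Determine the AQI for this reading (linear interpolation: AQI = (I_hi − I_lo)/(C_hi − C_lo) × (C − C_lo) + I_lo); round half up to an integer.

122

Convert: 78 ppb = 0.078 ppm.
O₃ 0.078: bracket 0.069–0.090 → index 101–150; slope 49/0.021, offset 0.009.
AQI = 101 + 49/0.021·0.009 ≈ 122.00 ⇒ 122.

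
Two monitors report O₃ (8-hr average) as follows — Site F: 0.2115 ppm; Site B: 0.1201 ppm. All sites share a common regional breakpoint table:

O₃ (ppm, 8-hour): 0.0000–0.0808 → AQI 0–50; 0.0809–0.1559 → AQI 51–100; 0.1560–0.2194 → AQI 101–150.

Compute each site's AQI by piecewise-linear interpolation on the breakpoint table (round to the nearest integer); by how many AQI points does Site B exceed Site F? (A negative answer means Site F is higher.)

-67

Site F 0.2115: bracket 0.1560–0.2194 → index 101–150; slope 49/0.0634, offset 0.0555.
AQI = 101 + 49/0.0634·0.0555 ≈ 143.89 ⇒ 144.
Site B: 0.1201 ∈ [0.0809, 0.1559] ↔ index [51, 100].
51 + (0.1201−0.0809)·(100−51)/(0.1559−0.0809) = 51 + 0.0392·49/0.0750 ≈ 76.61, so AQI = 77.
AQIs: Site F=144, Site B=77. Site B (77) − Site F (144) = -67.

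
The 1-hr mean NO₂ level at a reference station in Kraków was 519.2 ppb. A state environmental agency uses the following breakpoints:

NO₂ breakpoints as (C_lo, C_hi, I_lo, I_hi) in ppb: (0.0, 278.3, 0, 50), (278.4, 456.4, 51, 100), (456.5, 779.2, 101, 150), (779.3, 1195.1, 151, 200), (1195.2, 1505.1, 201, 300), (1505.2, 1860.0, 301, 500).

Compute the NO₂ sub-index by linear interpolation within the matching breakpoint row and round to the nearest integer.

NO₂: 519.2 lies in 456.5–779.2, so I_lo=101, I_hi=150, C_lo=456.5, C_hi=779.2.
(150−101)/(779.2−456.5) × (519.2−456.5) + 101 = 49/322.7 × 62.7 + 101 ≈ 110.52 → 111.
AQI 111 falls in the Unhealthy for Sensitive Groups category.

111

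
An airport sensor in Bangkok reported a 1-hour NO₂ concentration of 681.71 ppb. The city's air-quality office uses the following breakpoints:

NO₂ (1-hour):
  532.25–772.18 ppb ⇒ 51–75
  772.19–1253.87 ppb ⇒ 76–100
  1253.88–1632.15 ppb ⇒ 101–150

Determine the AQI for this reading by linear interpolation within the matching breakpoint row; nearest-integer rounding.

NO₂: 681.71 ∈ [532.25, 772.18] ↔ index [51, 75].
51 + (681.71−532.25)·(75−51)/(772.18−532.25) = 51 + 149.46·24/239.93 ≈ 65.95, so AQI = 66.

66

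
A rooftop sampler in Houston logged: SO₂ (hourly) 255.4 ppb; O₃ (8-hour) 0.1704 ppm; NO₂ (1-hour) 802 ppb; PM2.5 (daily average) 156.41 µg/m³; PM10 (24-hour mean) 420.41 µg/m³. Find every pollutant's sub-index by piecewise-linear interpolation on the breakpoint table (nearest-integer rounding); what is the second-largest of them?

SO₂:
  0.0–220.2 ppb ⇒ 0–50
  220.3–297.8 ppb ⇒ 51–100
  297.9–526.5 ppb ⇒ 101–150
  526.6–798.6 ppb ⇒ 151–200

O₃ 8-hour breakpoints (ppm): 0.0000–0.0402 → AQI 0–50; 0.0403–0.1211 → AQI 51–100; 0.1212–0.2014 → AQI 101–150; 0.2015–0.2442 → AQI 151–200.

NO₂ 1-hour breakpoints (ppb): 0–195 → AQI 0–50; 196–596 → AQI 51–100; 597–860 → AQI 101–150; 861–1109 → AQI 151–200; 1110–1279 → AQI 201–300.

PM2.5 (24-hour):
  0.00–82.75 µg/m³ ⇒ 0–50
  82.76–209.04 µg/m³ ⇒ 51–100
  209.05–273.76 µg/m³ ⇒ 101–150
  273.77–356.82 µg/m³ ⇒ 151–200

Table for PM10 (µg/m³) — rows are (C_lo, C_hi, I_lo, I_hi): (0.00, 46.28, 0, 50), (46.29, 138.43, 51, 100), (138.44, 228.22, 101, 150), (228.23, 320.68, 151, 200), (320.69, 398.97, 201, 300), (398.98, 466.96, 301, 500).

SO₂ 255.4: bracket 220.3–297.8 → index 51–100; slope 49/77.5, offset 35.1.
AQI = 51 + 49/77.5·35.1 ≈ 73.19 ⇒ 73.
O₃ 0.1704: bracket 0.1212–0.2014 → index 101–150; slope 49/0.0802, offset 0.0492.
AQI = 101 + 49/0.0802·0.0492 ≈ 131.06 ⇒ 131.
NO₂: 802 ∈ [597, 860] ↔ index [101, 150].
101 + (802−597)·(150−101)/(860−597) = 101 + 205·49/263 ≈ 139.19, so AQI = 139.
PM2.5 156.41: bracket 82.76–209.04 → index 51–100; slope 49/126.28, offset 73.65.
AQI = 51 + 49/126.28·73.65 ≈ 79.58 ⇒ 80.
PM10 420.41: bracket 398.98–466.96 → index 301–500; slope 199/67.98, offset 21.43.
AQI = 301 + 199/67.98·21.43 ≈ 363.73 ⇒ 364.
Sub-indices: SO₂→73, O₃→131, NO₂→139, PM2.5→80, PM10→364. Ranked high→low: 364, 139, 131, 80, 73. Second-highest sub-index = 139.

139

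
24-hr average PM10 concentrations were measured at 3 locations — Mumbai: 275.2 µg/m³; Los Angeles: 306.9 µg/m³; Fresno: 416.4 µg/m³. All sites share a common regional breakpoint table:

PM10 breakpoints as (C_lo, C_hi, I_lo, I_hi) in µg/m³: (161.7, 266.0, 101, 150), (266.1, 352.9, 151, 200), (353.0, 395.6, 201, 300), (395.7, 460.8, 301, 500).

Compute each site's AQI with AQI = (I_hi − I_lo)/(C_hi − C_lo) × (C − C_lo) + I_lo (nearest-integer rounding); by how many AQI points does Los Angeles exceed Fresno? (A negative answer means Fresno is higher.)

Mumbai 275.2: bracket 266.1–352.9 → index 151–200; slope 49/86.8, offset 9.1.
AQI = 151 + 49/86.8·9.1 ≈ 156.14 ⇒ 156.
Los Angeles: 306.9 lies in 266.1–352.9, so I_lo=151, I_hi=200, C_lo=266.1, C_hi=352.9.
(200−151)/(352.9−266.1) × (306.9−266.1) + 151 = 49/86.8 × 40.8 + 151 ≈ 174.03 → 174.
Fresno: 416.4 ∈ [395.7, 460.8] ↔ index [301, 500].
301 + (416.4−395.7)·(500−301)/(460.8−395.7) = 301 + 20.7·199/65.1 ≈ 364.28, so AQI = 364.
AQIs: Mumbai=156, Los Angeles=174, Fresno=364. Los Angeles (174) − Fresno (364) = -190.

-190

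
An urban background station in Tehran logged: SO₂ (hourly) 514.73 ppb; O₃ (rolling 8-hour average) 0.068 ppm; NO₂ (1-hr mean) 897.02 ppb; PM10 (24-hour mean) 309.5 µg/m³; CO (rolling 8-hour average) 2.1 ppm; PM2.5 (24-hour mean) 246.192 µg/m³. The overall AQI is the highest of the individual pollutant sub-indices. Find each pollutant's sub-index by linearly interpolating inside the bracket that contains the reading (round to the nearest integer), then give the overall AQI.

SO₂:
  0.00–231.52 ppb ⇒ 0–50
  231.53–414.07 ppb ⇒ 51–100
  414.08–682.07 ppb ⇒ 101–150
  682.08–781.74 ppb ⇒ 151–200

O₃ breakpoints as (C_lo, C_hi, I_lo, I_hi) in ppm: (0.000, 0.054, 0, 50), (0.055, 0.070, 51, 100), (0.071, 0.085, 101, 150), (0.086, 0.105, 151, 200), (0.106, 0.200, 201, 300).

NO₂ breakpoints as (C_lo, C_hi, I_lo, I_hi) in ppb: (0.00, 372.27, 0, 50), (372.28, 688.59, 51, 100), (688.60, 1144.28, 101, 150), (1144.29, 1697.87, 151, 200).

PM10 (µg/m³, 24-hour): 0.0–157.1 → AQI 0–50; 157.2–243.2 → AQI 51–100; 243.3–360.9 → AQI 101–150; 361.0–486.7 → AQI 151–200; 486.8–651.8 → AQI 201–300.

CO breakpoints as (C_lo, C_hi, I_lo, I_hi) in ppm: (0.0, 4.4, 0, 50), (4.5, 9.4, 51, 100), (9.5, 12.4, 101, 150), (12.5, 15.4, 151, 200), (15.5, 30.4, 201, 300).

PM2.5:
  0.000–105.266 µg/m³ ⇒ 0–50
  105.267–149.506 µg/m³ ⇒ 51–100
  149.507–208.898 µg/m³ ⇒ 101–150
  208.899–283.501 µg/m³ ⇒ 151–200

175

SO₂: 514.73 lies in 414.08–682.07, so I_lo=101, I_hi=150, C_lo=414.08, C_hi=682.07.
(150−101)/(682.07−414.08) × (514.73−414.08) + 101 = 49/267.99 × 100.65 + 101 ≈ 119.40 → 119.
O₃: 0.068 lies in 0.055–0.070, so I_lo=51, I_hi=100, C_lo=0.055, C_hi=0.070.
(100−51)/(0.070−0.055) × (0.068−0.055) + 51 = 49/0.015 × 0.013 + 51 ≈ 93.47 → 93.
NO₂: row 688.60–1144.28 (AQI 101–150). (150−101)·(897.02−688.60)/(1144.28−688.60) + 101 = 49·208.42/455.68 + 101 ≈ 123.41 → 123.
PM10: row 243.3–360.9 (AQI 101–150). (150−101)·(309.5−243.3)/(360.9−243.3) + 101 = 49·66.2/117.6 + 101 ≈ 128.58 → 129.
CO: 2.1 ∈ [0.0, 4.4] ↔ index [0, 50].
0 + (2.1−0.0)·(50−0)/(4.4−0.0) = 0 + 2.1·50/4.4 ≈ 23.86, so AQI = 24.
PM2.5: row 208.899–283.501 (AQI 151–200). (200−151)·(246.192−208.899)/(283.501−208.899) + 151 = 49·37.293/74.602 + 151 ≈ 175.49 → 175.
Sub-indices: SO₂→119, O₃→93, NO₂→123, PM10→129, CO→24, PM2.5→175. Overall AQI = max = 175; dominant pollutant is PM2.5.
AQI 175: Unhealthy.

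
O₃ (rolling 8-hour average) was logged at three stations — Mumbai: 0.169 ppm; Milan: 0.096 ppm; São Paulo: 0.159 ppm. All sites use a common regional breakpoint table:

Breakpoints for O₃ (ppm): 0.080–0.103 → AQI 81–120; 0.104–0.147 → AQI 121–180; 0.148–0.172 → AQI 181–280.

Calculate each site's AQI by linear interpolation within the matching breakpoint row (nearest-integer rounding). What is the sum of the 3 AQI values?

602

Mumbai: 0.169 lies in 0.148–0.172, so I_lo=181, I_hi=280, C_lo=0.148, C_hi=0.172.
(280−181)/(0.172−0.148) × (0.169−0.148) + 181 = 99/0.024 × 0.021 + 181 ≈ 267.63 → 268.
Milan: 0.096 lies in 0.080–0.103, so I_lo=81, I_hi=120, C_lo=0.080, C_hi=0.103.
(120−81)/(0.103−0.080) × (0.096−0.080) + 81 = 39/0.023 × 0.016 + 81 ≈ 108.13 → 108.
São Paulo: 0.159 lies in 0.148–0.172, so I_lo=181, I_hi=280, C_lo=0.148, C_hi=0.172.
(280−181)/(0.172−0.148) × (0.159−0.148) + 181 = 99/0.024 × 0.011 + 181 ≈ 226.38 → 226.
AQIs: Mumbai=268, Milan=108, São Paulo=226. Sum = 268 + 108 + 226 = 602.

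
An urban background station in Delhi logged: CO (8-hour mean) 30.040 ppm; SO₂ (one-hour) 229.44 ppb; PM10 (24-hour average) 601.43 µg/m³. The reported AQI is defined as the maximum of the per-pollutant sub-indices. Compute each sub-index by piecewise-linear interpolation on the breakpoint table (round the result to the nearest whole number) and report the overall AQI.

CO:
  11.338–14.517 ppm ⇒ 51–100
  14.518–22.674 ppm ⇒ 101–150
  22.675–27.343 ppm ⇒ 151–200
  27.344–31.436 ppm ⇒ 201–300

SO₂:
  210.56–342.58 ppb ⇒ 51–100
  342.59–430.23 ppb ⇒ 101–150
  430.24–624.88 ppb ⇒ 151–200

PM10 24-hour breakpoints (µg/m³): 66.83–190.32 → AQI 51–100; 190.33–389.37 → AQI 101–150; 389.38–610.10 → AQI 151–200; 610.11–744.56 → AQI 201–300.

CO: 30.040 lies in 27.344–31.436, so I_lo=201, I_hi=300, C_lo=27.344, C_hi=31.436.
(300−201)/(31.436−27.344) × (30.040−27.344) + 201 = 99/4.092 × 2.696 + 201 ≈ 266.23 → 266.
SO₂: row 210.56–342.58 (AQI 51–100). (100−51)·(229.44−210.56)/(342.58−210.56) + 51 = 49·18.88/132.02 + 51 ≈ 58.01 → 58.
PM10: 601.43 ∈ [389.38, 610.10] ↔ index [151, 200].
151 + (601.43−389.38)·(200−151)/(610.10−389.38) = 151 + 212.05·49/220.72 ≈ 198.08, so AQI = 198.
Sub-indices: CO→266, SO₂→58, PM10→198. Overall AQI = max = 266; dominant pollutant is CO.

266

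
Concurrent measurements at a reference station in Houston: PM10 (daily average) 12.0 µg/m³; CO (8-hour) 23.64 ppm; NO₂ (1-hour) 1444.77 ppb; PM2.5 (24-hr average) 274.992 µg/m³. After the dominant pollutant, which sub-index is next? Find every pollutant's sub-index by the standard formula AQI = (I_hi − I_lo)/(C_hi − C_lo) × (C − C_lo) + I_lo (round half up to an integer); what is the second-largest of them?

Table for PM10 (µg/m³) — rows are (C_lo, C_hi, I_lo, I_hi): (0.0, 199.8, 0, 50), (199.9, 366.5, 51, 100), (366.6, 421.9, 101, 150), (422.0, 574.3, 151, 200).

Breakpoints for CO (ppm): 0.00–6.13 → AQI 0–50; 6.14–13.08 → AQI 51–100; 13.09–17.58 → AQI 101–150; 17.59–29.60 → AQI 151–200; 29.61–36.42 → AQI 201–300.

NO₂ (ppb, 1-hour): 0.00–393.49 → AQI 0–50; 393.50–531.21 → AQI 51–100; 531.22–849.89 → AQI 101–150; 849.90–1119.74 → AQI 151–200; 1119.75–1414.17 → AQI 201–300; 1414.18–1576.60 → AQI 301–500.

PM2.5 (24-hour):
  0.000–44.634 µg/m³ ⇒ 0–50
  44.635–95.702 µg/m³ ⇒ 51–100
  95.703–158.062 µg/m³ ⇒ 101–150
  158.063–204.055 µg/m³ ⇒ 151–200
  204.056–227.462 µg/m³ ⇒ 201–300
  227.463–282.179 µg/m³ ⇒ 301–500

338

PM10 12.0: bracket 0.0–199.8 → index 0–50; slope 50/199.8, offset 12.0.
AQI = 0 + 50/199.8·12.0 ≈ 3.00 ⇒ 3.
CO: row 17.59–29.60 (AQI 151–200). (200−151)·(23.64−17.59)/(29.60−17.59) + 151 = 49·6.05/12.01 + 151 ≈ 175.68 → 176.
NO₂: 1444.77 ∈ [1414.18, 1576.60] ↔ index [301, 500].
301 + (1444.77−1414.18)·(500−301)/(1576.60−1414.18) = 301 + 30.59·199/162.42 ≈ 338.48, so AQI = 338.
PM2.5: 274.992 lies in 227.463–282.179, so I_lo=301, I_hi=500, C_lo=227.463, C_hi=282.179.
(500−301)/(282.179−227.463) × (274.992−227.463) + 301 = 199/54.716 × 47.529 + 301 ≈ 473.86 → 474.
Sub-indices: PM10→3, CO→176, NO₂→338, PM2.5→474. Ranked high→low: 474, 338, 176, 3. Second-highest sub-index = 338.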